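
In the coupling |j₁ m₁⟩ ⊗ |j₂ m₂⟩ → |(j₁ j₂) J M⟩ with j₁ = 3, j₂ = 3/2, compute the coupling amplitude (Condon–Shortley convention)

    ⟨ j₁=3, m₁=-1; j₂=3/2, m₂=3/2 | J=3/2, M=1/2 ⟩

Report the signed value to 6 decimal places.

−√(4/35) ≈ -0.338062

√[4·3!3!0!/7! · 2!4!3!0!2!1!] = √(576/35)
  +(−1)^3/∏(3,0,1,0,2,0)! = -1/12  (running -1/12)
⟨..|..⟩ = √(576/35)·(-1/12) = -0.338062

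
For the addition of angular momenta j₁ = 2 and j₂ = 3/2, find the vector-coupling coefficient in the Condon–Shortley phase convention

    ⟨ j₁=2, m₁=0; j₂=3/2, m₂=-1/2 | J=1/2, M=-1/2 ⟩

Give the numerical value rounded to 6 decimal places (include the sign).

triangle: 3!·1!·0!/5! = 6/120
(j±m)!: 2!·2!·1!·2!·0!·1! = 8
prefactor² = (2J+1)·Δ·N² = 4/5
  k=1: −1/(1!·2!·1!·0!·0!·0!) = -1/2
Σ = -1/2  ⇒  CG² = 4/5·(-1/2)² = 1/5
CG = −√(1/5) = -0.447214

-0.447214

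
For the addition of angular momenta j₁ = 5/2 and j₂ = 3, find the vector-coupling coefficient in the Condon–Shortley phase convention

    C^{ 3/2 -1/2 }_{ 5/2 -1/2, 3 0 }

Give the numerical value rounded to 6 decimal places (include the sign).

+0.338062  (= +√(4/35))

√[4·4!1!2!/8! · 2!3!3!3!1!2!] = √(144/35)
  +(−1)^2/∏(2,2,1,1,0,1)! = 1/4  (running 1/4)
  +(−1)^3/∏(3,1,0,0,1,2)! = -1/12  (running 1/6)
⟨..|..⟩ = √(144/35)·(1/6) = +0.338062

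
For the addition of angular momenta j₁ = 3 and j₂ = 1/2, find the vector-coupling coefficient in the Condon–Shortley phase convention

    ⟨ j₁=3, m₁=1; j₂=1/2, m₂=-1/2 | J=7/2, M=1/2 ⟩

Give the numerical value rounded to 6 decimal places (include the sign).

triangle: 0!·6!·1!/8! = 720/40320
(j±m)!: 4!·2!·0!·1!·4!·3! = 6912
prefactor² = (2J+1)·Δ·N² = 6912/7
  k=0: +1/(0!·0!·2!·0!·4!·1!) = 1/48
Σ = 1/48  ⇒  CG² = 6912/7·1/48² = 3/7
CG = +√(3/7) = +0.654654

+0.654654  (= +√(3/7))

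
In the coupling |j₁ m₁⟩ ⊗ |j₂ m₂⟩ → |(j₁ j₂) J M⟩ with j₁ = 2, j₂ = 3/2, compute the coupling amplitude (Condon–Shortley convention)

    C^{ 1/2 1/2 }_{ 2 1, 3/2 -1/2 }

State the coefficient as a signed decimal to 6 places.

-0.547723

triangle: 3!·1!·0!/5! = 6/120
(j±m)!: 3!·1!·1!·2!·1!·0! = 12
prefactor² = (2J+1)·Δ·N² = 6/5
  k=1: −1/(1!·2!·0!·0!·1!·0!) = -1/2
Σ = -1/2  ⇒  CG² = 6/5·(-1/2)² = 3/10
CG = −√(3/10) = -0.547723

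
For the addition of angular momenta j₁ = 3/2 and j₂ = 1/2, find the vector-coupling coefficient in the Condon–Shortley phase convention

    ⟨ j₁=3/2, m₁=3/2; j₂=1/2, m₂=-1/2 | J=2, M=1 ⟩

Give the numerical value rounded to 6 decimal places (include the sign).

triangle: 0!×3!×1!/5! = 6/120
(j±m)!: 3!×0!×0!×1!×3!×1! = 36
prefactor² = (2J+1)×Δ×N² = 9
  k=0: +1/(0!×0!×0!×0!×3!×1!) = 1/6
Σ = 1/6  ⇒  CG² = 9×1/6² = 1/4
CG = +√(1/4) = +0.500000

+0.500000  (= +√(1/4))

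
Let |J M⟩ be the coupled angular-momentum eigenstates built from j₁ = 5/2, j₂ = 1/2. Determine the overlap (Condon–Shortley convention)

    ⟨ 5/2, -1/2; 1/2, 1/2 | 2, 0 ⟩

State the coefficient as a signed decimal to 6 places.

j₁+j₂−J=1  J+j₁−j₂=4  J−j₁+j₂=0  j₁+j₂+J+1=6
(j₁±m₁, j₂±m₂, J±M) = (2,3,1,0,2,2)
P² = 8
sum k=1..1:
  [1] −1/4 = -1/4
S = -1/4
C² = P²·S² = 1/2 ; C = -0.707107

-0.707107  (= −√(1/2))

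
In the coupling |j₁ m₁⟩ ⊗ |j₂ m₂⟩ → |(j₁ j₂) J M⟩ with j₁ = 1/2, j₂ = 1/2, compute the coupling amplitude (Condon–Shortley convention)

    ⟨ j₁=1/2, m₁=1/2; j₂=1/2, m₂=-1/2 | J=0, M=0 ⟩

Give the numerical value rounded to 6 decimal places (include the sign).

j₁+j₂−J=1  J+j₁−j₂=0  J−j₁+j₂=0  j₁+j₂+J+1=2
(j₁±m₁, j₂±m₂, J±M) = (1,0,0,1,0,0)
P² = 1/2
sum k=0..0:
  [0] +1/1 = 1
S = 1
C² = P²·S² = 1/2 ; C = +0.707107

+√(1/2) = +0.707107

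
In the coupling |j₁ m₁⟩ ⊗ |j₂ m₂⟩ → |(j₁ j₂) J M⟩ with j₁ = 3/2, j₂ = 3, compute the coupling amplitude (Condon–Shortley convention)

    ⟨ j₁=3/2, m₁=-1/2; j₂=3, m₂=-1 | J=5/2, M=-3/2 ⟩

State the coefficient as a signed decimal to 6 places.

j₁+j₂−J=2  J+j₁−j₂=1  J−j₁+j₂=4  j₁+j₂+J+1=8
(j₁±m₁, j₂±m₂, J±M) = (1,2,2,4,1,4)
P² = 576/35
sum k=1..2:
  [1] −1/6 = -1/6
  [2] +1/48 = 1/48
S = -7/48
C² = P²·S² = 7/20 ; C = -0.591608

-0.591608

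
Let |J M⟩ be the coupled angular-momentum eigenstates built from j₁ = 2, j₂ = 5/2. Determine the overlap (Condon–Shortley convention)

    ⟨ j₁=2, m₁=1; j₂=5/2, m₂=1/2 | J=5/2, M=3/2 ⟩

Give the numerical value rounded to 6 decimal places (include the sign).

−√(6/35) = -0.414039

j₁+j₂−J=2  J+j₁−j₂=2  J−j₁+j₂=3  j₁+j₂+J+1=8
(j₁±m₁, j₂±m₂, J±M) = (3,1,3,2,4,1)
P² = 216/35
sum k=0..1:
  [0] +1/12 = 1/12
  [1] −1/4 = -1/4
S = -1/6
C² = P²·S² = 6/35 ; C = -0.414039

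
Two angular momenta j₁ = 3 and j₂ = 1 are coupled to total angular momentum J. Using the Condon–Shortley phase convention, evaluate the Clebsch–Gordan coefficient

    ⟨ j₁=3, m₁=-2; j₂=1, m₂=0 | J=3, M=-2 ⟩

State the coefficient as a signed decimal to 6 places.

-0.577350  (= −√(1/3))

triangle: 1!×5!×1!/8! = 120/40320
(j±m)!: 1!×5!×1!×1!×1!×5! = 14400
prefactor² = (2J+1)×Δ×N² = 300
  k=0: +1/(0!×1!×5!×1!×0!×0!) = 1/120
  k=1: −1/(1!×0!×4!×0!×1!×1!) = -1/24
Σ = -1/30  ⇒  CG² = 300×(-1/30)² = 1/3
CG = −√(1/3) = -0.577350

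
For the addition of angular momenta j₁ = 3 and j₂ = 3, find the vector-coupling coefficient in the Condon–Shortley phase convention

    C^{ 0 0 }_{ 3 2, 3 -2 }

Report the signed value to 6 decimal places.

j₁+j₂−J=6  J+j₁−j₂=0  J−j₁+j₂=0  j₁+j₂+J+1=7
(j₁±m₁, j₂±m₂, J±M) = (5,1,1,5,0,0)
P² = 14400/7
sum k=1..1:
  [1] −1/120 = -1/120
S = -1/120
C² = P²·S² = 1/7 ; C = -0.377964

-0.377964  (= −√(1/7))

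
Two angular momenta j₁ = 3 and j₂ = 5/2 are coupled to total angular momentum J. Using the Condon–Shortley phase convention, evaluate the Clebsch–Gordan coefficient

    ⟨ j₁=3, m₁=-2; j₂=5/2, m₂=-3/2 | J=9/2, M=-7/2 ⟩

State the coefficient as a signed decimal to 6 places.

j₁+j₂−J=1  J+j₁−j₂=5  J−j₁+j₂=4  j₁+j₂+J+1=11
(j₁±m₁, j₂±m₂, J±M) = (1,5,1,4,1,8)
P² = 921600/11
sum k=0..1:
  [0] +1/720 = 1/720
  [1] −1/576 = -1/576
S = -1/2880
C² = P²·S² = 1/99 ; C = -0.100504

-0.100504  (= −√(1/99))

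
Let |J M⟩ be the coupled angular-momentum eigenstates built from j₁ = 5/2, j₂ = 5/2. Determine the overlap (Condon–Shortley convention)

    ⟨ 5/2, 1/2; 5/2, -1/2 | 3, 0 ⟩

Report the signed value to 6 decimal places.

√[7·2!3!3!/9! · 3!2!2!3!3!3!] = √(36/5)
  +(−1)^0/∏(0,2,2,2,1,1)! = 1/8  (running 1/8)
  +(−1)^1/∏(1,1,1,1,2,2)! = -1/4  (running -1/8)
  +(−1)^2/∏(2,0,0,0,3,3)! = 1/72  (running -1/9)
⟨..|..⟩ = √(36/5)·(-1/9) = -0.298142

-0.298142  (= −√(4/45))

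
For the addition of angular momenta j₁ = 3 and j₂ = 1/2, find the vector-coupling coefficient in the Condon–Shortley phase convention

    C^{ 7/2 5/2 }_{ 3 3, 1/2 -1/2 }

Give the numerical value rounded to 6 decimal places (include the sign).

√[8·0!6!1!/8! · 6!0!0!1!6!1!] = √(518400/7)
  +(−1)^0/∏(0,0,0,0,6,1)! = 1/720  (running 1/720)
⟨..|..⟩ = √(518400/7)·(1/720) = +0.377964

+√(1/7) ≈ +0.377964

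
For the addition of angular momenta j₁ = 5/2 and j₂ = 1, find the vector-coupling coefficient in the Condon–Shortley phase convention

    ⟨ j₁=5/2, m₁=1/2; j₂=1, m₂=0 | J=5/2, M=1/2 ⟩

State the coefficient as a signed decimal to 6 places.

+0.169031

j₁+j₂−J=1  J+j₁−j₂=4  J−j₁+j₂=1  j₁+j₂+J+1=7
(j₁±m₁, j₂±m₂, J±M) = (3,2,1,1,3,2)
P² = 144/35
sum k=0..1:
  [0] +1/4 = 1/4
  [1] −1/6 = -1/6
S = 1/12
C² = P²·S² = 1/35 ; C = +0.169031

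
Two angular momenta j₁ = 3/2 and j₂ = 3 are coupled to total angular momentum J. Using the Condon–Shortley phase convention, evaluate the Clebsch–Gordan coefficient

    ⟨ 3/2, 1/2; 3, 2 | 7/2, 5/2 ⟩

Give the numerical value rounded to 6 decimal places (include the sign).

triangle: 1!·2!·5!/9! = 240/362880
(j±m)!: 2!·1!·5!·1!·6!·1! = 172800
prefactor² = (2J+1)·Δ·N² = 6400/7
  k=0: +1/(0!·1!·1!·5!·1!·0!) = 1/120
  k=1: −1/(1!·0!·0!·4!·2!·1!) = -1/48
Σ = -1/80  ⇒  CG² = 6400/7·(-1/80)² = 1/7
CG = −√(1/7) = -0.377964

−√(1/7) ≈ -0.377964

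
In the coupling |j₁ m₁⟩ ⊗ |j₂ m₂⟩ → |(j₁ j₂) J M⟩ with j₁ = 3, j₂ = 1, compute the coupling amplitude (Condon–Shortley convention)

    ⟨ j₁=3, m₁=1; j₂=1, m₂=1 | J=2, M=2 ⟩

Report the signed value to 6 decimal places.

+√(1/21) = +0.218218

j₁+j₂−J=2  J+j₁−j₂=4  J−j₁+j₂=0  j₁+j₂+J+1=7
(j₁±m₁, j₂±m₂, J±M) = (4,2,2,0,4,0)
P² = 768/7
sum k=2..2:
  [2] +1/48 = 1/48
S = 1/48
C² = P²·S² = 1/21 ; C = +0.218218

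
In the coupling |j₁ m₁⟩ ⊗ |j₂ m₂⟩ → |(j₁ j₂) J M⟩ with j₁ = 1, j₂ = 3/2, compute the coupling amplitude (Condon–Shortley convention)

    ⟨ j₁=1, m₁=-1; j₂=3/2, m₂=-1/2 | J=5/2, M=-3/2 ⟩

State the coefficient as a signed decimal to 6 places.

+√(3/5) ≈ +0.774597

triangle: 0!·2!·3!/6! = 12/720
(j±m)!: 0!·2!·1!·2!·1!·4! = 96
prefactor² = (2J+1)·Δ·N² = 48/5
  k=0: +1/(0!·0!·2!·1!·0!·2!) = 1/4
Σ = 1/4  ⇒  CG² = 48/5·1/4² = 3/5
CG = +√(3/5) = +0.774597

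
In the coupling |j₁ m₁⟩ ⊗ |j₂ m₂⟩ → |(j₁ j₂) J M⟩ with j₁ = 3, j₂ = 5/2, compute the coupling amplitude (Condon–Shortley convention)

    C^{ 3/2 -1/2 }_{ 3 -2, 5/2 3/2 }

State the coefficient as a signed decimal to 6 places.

j₁+j₂−J=4  J+j₁−j₂=2  J−j₁+j₂=1  j₁+j₂+J+1=8
(j₁±m₁, j₂±m₂, J±M) = (1,5,4,1,1,2)
P² = 192/7
sum k=3..4:
  [3] −1/12 = -1/12
  [4] +1/24 = 1/24
S = -1/24
C² = P²·S² = 1/21 ; C = -0.218218

−√(1/21) ≈ -0.218218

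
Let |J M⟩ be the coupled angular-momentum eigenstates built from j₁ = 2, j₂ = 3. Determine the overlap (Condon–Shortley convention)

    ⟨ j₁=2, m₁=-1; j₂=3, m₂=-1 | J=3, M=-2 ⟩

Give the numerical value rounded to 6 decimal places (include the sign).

√[7·2!2!4!/9! · 1!3!2!4!1!5!] = √(64)
  +(−1)^1/∏(1,1,2,1,0,3)! = -1/12  (running -1/12)
  +(−1)^2/∏(2,0,1,0,1,4)! = 1/48  (running -1/16)
⟨..|..⟩ = √(64)·(-1/16) = -0.500000

−√(1/4) ≈ -0.500000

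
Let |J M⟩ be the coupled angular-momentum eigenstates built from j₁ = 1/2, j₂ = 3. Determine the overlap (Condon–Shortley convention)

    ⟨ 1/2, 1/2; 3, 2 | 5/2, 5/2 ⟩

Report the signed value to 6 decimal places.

+√(1/7) = +0.377964

√[6·1!0!5!/7! · 1!0!5!1!5!0!] = √(14400/7)
  +(−1)^0/∏(0,1,0,5,0,0)! = 1/120  (running 1/120)
⟨..|..⟩ = √(14400/7)·(1/120) = +0.377964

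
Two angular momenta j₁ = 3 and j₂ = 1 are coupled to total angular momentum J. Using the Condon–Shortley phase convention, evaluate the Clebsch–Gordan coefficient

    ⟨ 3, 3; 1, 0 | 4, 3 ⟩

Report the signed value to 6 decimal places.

√[9·0!6!2!/9! · 6!0!1!1!7!1!] = √(129600)
  +(−1)^0/∏(0,0,0,1,6,1)! = 1/720  (running 1/720)
⟨..|..⟩ = √(129600)·(1/720) = +0.500000

+0.500000  (= +√(1/4))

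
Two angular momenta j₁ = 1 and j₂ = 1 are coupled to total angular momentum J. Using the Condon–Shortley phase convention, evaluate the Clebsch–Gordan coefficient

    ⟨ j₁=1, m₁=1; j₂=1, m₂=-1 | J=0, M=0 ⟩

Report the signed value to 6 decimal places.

√[1·2!0!0!/3! · 2!0!0!2!0!0!] = √(4/3)
  +(−1)^0/∏(0,2,0,0,0,0)! = 1/2  (running 1/2)
⟨..|..⟩ = √(4/3)·(1/2) = +0.577350

+0.577350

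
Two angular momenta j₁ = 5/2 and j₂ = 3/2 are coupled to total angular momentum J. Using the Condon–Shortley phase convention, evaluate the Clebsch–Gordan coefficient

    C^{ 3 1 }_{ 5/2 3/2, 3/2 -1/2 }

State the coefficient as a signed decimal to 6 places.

triangle: 1!×4!×2!/8! = 48/40320
(j±m)!: 4!×1!×1!×2!×4!×2! = 2304
prefactor² = (2J+1)×Δ×N² = 96/5
  k=0: +1/(0!×1!×1!×1!×3!×1!) = 1/6
  k=1: −1/(1!×0!×0!×0!×4!×2!) = -1/48
Σ = 7/48  ⇒  CG² = 96/5×7/48² = 49/120
CG = +√(49/120) = +0.639010

+0.639010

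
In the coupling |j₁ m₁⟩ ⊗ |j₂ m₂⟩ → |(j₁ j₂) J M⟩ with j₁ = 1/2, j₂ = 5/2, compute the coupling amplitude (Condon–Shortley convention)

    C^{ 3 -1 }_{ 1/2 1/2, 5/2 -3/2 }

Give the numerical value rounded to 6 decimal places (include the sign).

j₁+j₂−J=0  J+j₁−j₂=1  J−j₁+j₂=5  j₁+j₂+J+1=7
(j₁±m₁, j₂±m₂, J±M) = (1,0,1,4,2,4)
P² = 192
sum k=0..0:
  [0] +1/24 = 1/24
S = 1/24
C² = P²·S² = 1/3 ; C = +0.577350

+0.577350  (= +√(1/3))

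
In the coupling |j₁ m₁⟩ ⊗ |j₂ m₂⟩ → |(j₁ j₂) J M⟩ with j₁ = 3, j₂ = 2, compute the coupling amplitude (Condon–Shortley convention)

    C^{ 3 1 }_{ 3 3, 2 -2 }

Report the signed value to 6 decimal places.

+√(1/6) = +0.408248

triangle: 2!·4!·2!/9! = 96/362880
(j±m)!: 6!·0!·0!·4!·4!·2! = 829440
prefactor² = (2J+1)·Δ·N² = 1536
  k=0: +1/(0!·2!·0!·0!·4!·2!) = 1/96
Σ = 1/96  ⇒  CG² = 1536·1/96² = 1/6
CG = +√(1/6) = +0.408248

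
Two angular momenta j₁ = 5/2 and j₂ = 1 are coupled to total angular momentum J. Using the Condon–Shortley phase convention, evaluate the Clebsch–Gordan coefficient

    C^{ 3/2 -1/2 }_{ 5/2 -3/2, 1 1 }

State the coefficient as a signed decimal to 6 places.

+√(2/5) = +0.632456

triangle: 2!×3!×0!/6! = 12/720
(j±m)!: 1!×4!×2!×0!×1!×2! = 96
prefactor² = (2J+1)×Δ×N² = 32/5
  k=2: +1/(2!×0!×2!×0!×1!×0!) = 1/4
Σ = 1/4  ⇒  CG² = 32/5×1/4² = 2/5
CG = +√(2/5) = +0.632456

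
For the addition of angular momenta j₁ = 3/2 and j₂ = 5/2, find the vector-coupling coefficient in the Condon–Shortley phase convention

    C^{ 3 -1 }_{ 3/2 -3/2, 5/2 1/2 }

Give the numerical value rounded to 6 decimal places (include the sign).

triangle: 1!*2!*4!/8! = 48/40320
(j±m)!: 0!*3!*3!*2!*2!*4! = 3456
prefactor² = (2J+1)*Δ*N² = 144/5
  k=1: −1/(1!*0!*2!*2!*0!*2!) = -1/8
Σ = -1/8  ⇒  CG² = 144/5*(-1/8)² = 9/20
CG = −√(9/20) = -0.670820

-0.670820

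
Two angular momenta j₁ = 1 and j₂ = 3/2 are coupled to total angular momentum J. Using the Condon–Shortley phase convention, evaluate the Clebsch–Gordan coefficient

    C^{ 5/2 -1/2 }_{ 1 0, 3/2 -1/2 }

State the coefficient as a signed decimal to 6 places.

+√(3/5) ≈ +0.774597

√[6·0!2!3!/6! · 1!1!1!2!2!3!] = √(12/5)
  +(−1)^0/∏(0,0,1,1,1,2)! = 1/2  (running 1/2)
⟨..|..⟩ = √(12/5)·(1/2) = +0.774597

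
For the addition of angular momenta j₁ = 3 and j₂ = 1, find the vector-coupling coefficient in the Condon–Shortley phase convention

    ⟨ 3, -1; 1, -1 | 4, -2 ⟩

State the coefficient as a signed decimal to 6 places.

+0.731925  (= +√(15/28))

j₁+j₂−J=0  J+j₁−j₂=6  J−j₁+j₂=2  j₁+j₂+J+1=9
(j₁±m₁, j₂±m₂, J±M) = (2,4,0,2,2,6)
P² = 34560/7
sum k=0..0:
  [0] +1/96 = 1/96
S = 1/96
C² = P²·S² = 15/28 ; C = +0.731925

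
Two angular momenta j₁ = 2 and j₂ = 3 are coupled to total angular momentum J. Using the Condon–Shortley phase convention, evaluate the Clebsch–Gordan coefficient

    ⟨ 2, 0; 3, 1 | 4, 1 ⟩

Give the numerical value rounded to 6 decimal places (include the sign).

j₁+j₂−J=1  J+j₁−j₂=3  J−j₁+j₂=5  j₁+j₂+J+1=10
(j₁±m₁, j₂±m₂, J±M) = (2,2,4,2,5,3)
P² = 1728/7
sum k=0..1:
  [0] +1/48 = 1/48
  [1] −1/24 = -1/24
S = -1/48
C² = P²·S² = 3/28 ; C = -0.327327

-0.327327  (= −√(3/28))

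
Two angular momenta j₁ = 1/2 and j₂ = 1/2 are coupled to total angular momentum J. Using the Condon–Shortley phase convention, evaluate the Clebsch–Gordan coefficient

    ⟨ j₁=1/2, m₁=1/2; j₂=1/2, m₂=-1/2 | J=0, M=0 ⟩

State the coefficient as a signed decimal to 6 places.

j₁+j₂−J=1  J+j₁−j₂=0  J−j₁+j₂=0  j₁+j₂+J+1=2
(j₁±m₁, j₂±m₂, J±M) = (1,0,0,1,0,0)
P² = 1/2
sum k=0..0:
  [0] +1/1 = 1
S = 1
C² = P²·S² = 1/2 ; C = +0.707107

+√(1/2) ≈ +0.707107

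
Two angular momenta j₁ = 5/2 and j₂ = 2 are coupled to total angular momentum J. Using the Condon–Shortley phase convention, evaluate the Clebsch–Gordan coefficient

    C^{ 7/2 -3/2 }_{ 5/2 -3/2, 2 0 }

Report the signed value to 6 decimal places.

−√(2/7) = -0.534522

√[8·1!4!3!/9! · 1!4!2!2!2!5!] = √(512/7)
  +(−1)^0/∏(0,1,4,2,0,1)! = 1/48  (running 1/48)
  +(−1)^1/∏(1,0,3,1,1,2)! = -1/12  (running -1/16)
⟨..|..⟩ = √(512/7)·(-1/16) = -0.534522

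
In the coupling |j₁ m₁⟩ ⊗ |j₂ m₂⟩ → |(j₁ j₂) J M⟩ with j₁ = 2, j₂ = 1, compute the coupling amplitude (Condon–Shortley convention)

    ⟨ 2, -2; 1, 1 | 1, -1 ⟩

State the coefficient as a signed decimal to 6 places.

j₁+j₂−J=2  J+j₁−j₂=2  J−j₁+j₂=0  j₁+j₂+J+1=5
(j₁±m₁, j₂±m₂, J±M) = (0,4,2,0,0,2)
P² = 48/5
sum k=2..2:
  [2] +1/4 = 1/4
S = 1/4
C² = P²·S² = 3/5 ; C = +0.774597

+0.774597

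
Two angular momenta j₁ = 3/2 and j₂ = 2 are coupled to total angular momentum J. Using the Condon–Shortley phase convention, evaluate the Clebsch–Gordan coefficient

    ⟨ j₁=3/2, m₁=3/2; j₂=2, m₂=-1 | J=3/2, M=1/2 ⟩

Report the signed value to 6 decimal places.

triangle: 2!×1!×2!/6! = 4/720
(j±m)!: 3!×0!×1!×3!×2!×1! = 72
prefactor² = (2J+1)×Δ×N² = 8/5
  k=0: +1/(0!×2!×0!×1!×1!×1!) = 1/2
Σ = 1/2  ⇒  CG² = 8/5×1/2² = 2/5
CG = +√(2/5) = +0.632456

+√(2/5) ≈ +0.632456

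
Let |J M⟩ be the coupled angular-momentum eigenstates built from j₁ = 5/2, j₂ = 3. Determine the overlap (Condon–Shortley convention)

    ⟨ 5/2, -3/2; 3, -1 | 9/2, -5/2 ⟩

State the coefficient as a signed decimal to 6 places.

-0.317821  (= −√(10/99))

triangle: 1!×4!×5!/11! = 2880/39916800
(j±m)!: 1!×4!×2!×4!×2!×7! = 11612160
prefactor² = (2J+1)×Δ×N² = 92160/11
  k=0: +1/(0!×1!×4!×2!×0!×3!) = 1/288
  k=1: −1/(1!×0!×3!×1!×1!×4!) = -1/144
Σ = -1/288  ⇒  CG² = 92160/11×(-1/288)² = 10/99
CG = −√(10/99) = -0.317821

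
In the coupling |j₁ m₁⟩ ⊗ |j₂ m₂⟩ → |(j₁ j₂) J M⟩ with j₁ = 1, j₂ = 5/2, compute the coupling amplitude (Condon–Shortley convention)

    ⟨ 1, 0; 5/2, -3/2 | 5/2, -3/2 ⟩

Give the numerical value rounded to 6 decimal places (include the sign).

+√(9/35) = +0.507093

triangle: 1!*1!*4!/7! = 24/5040
(j±m)!: 1!*1!*1!*4!*1!*4! = 576
prefactor² = (2J+1)*Δ*N² = 576/35
  k=0: +1/(0!*1!*1!*1!*0!*3!) = 1/6
  k=1: −1/(1!*0!*0!*0!*1!*4!) = -1/24
Σ = 1/8  ⇒  CG² = 576/35*1/8² = 9/35
CG = +√(9/35) = +0.507093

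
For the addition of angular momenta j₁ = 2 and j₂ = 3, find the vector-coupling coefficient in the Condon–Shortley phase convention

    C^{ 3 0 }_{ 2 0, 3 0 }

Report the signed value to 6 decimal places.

-0.516398  (= −√(4/15))

√[7·2!2!4!/9! · 2!2!3!3!3!3!] = √(48/5)
  +(−1)^0/∏(0,2,2,3,0,1)! = 1/24  (running 1/24)
  +(−1)^1/∏(1,1,1,2,1,2)! = -1/4  (running -5/24)
  +(−1)^2/∏(2,0,0,1,2,3)! = 1/24  (running -1/6)
⟨..|..⟩ = √(48/5)·(-1/6) = -0.516398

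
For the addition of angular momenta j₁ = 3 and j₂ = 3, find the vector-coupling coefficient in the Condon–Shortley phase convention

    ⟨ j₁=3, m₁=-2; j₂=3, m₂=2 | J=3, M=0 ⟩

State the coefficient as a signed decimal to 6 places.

-0.408248

j₁+j₂−J=3  J+j₁−j₂=3  J−j₁+j₂=3  j₁+j₂+J+1=10
(j₁±m₁, j₂±m₂, J±M) = (1,5,5,1,3,3)
P² = 216
sum k=2..3:
  [2] +1/72 = 1/72
  [3] −1/24 = -1/24
S = -1/36
C² = P²·S² = 1/6 ; C = -0.408248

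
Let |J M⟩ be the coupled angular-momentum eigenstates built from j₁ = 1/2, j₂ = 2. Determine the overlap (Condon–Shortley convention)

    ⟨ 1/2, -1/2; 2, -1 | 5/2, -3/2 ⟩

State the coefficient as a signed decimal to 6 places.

+0.894427

j₁+j₂−J=0  J+j₁−j₂=1  J−j₁+j₂=4  j₁+j₂+J+1=6
(j₁±m₁, j₂±m₂, J±M) = (0,1,1,3,1,4)
P² = 144/5
sum k=0..0:
  [0] +1/6 = 1/6
S = 1/6
C² = P²·S² = 4/5 ; C = +0.894427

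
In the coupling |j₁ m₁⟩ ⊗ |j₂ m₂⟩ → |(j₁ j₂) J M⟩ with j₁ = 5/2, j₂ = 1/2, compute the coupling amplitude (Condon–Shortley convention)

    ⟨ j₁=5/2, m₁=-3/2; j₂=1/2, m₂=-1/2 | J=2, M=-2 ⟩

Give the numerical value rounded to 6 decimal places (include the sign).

triangle: 1!×4!×0!/6! = 24/720
(j±m)!: 1!×4!×0!×1!×0!×4! = 576
prefactor² = (2J+1)×Δ×N² = 96
  k=0: +1/(0!×1!×4!×0!×0!×0!) = 1/24
Σ = 1/24  ⇒  CG² = 96×1/24² = 1/6
CG = +√(1/6) = +0.408248

+√(1/6) = +0.408248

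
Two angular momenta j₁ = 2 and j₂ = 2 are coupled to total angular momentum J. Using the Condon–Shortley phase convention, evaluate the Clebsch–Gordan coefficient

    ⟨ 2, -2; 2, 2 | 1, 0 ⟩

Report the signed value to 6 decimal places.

-0.632456  (= −√(2/5))

√[3·3!1!1!/6! · 0!4!4!0!1!1!] = √(72/5)
  +(−1)^3/∏(3,0,1,1,0,0)! = -1/6  (running -1/6)
⟨..|..⟩ = √(72/5)·(-1/6) = -0.632456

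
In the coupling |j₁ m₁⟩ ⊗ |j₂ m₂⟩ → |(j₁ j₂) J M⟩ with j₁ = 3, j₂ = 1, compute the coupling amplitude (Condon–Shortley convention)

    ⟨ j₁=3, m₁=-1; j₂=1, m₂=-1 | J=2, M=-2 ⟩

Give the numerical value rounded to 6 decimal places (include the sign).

triangle: 2!×4!×0!/7! = 48/5040
(j±m)!: 2!×4!×0!×2!×0!×4! = 2304
prefactor² = (2J+1)×Δ×N² = 768/7
  k=0: +1/(0!×2!×4!×0!×0!×0!) = 1/48
Σ = 1/48  ⇒  CG² = 768/7×1/48² = 1/21
CG = +√(1/21) = +0.218218

+0.218218  (= +√(1/21))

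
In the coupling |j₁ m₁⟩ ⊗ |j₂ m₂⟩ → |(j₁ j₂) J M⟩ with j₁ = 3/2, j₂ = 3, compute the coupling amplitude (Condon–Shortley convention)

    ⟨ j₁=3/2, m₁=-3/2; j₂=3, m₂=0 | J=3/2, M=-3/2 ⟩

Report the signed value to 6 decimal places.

triangle: 3!×0!×3!/7! = 36/5040
(j±m)!: 0!×3!×3!×3!×0!×3! = 1296
prefactor² = (2J+1)×Δ×N² = 1296/35
  k=3: −1/(3!×0!×0!×0!×0!×3!) = -1/36
Σ = -1/36  ⇒  CG² = 1296/35×(-1/36)² = 1/35
CG = −√(1/35) = -0.169031

-0.169031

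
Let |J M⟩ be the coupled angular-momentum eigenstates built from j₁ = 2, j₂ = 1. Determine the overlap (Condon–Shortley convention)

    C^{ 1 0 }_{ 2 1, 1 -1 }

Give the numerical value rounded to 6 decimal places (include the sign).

+√(3/10) = +0.547723

√[3·2!2!0!/5! · 3!1!0!2!1!1!] = √(6/5)
  +(−1)^0/∏(0,2,1,0,1,0)! = 1/2  (running 1/2)
⟨..|..⟩ = √(6/5)·(1/2) = +0.547723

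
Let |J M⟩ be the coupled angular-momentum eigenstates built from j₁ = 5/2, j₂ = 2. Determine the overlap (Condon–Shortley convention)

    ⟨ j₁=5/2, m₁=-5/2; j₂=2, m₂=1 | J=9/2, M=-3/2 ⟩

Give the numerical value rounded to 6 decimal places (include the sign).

√[10·0!5!4!/10! · 0!5!3!1!3!6!] = √(172800/7)
  +(−1)^0/∏(0,0,5,3,0,1)! = 1/720  (running 1/720)
⟨..|..⟩ = √(172800/7)·(1/720) = +0.218218

+√(1/21) = +0.218218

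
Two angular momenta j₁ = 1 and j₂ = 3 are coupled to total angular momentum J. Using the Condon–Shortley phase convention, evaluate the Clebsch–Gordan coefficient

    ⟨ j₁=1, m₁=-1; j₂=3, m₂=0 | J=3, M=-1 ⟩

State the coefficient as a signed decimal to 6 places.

√[7·1!1!5!/8! · 0!2!3!3!2!4!] = √(72)
  +(−1)^1/∏(1,0,1,2,0,3)! = -1/12  (running -1/12)
⟨..|..⟩ = √(72)·(-1/12) = -0.707107

−√(1/2) = -0.707107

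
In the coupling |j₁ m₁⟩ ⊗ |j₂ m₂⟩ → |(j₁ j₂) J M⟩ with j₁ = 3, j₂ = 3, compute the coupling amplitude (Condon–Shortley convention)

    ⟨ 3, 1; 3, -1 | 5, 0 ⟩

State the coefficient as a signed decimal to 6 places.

+0.545545  (= +√(25/84))

j₁+j₂−J=1  J+j₁−j₂=5  J−j₁+j₂=5  j₁+j₂+J+1=12
(j₁±m₁, j₂±m₂, J±M) = (4,2,2,4,5,5)
P² = 76800/7
sum k=0..1:
  [0] +1/144 = 1/144
  [1] −1/576 = -1/576
S = 1/192
C² = P²·S² = 25/84 ; C = +0.545545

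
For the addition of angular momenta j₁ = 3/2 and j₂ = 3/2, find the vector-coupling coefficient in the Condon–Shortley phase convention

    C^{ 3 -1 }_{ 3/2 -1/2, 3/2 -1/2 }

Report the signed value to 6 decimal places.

+0.774597

√[7·0!3!3!/7! · 1!2!1!2!2!4!] = √(48/5)
  +(−1)^0/∏(0,0,2,1,1,2)! = 1/4  (running 1/4)
⟨..|..⟩ = √(48/5)·(1/4) = +0.774597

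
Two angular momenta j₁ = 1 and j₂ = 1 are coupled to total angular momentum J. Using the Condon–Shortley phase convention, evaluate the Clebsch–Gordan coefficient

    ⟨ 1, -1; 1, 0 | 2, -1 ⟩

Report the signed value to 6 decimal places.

triangle: 0!·2!·2!/5! = 4/120
(j±m)!: 0!·2!·1!·1!·1!·3! = 12
prefactor² = (2J+1)·Δ·N² = 2
  k=0: +1/(0!·0!·2!·1!·0!·1!) = 1/2
Σ = 1/2  ⇒  CG² = 2·1/2² = 1/2
CG = +√(1/2) = +0.707107

+√(1/2) = +0.707107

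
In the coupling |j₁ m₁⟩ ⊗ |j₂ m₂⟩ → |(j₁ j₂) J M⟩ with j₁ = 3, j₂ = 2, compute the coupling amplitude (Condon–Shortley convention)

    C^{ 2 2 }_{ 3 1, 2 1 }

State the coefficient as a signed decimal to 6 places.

+√(3/14) ≈ +0.462910

√[5·3!3!1!/8! · 4!2!3!1!4!0!] = √(216/7)
  +(−1)^2/∏(2,1,0,1,3,0)! = 1/12  (running 1/12)
⟨..|..⟩ = √(216/7)·(1/12) = +0.462910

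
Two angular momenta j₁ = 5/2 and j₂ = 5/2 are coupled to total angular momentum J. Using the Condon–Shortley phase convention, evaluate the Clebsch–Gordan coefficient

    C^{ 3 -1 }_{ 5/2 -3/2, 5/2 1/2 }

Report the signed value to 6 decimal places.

+0.182574  (= +√(1/30))

j₁+j₂−J=2  J+j₁−j₂=3  J−j₁+j₂=3  j₁+j₂+J+1=9
(j₁±m₁, j₂±m₂, J±M) = (1,4,3,2,2,4)
P² = 96/5
sum k=1..2:
  [1] −1/12 = -1/12
  [2] +1/8 = 1/8
S = 1/24
C² = P²·S² = 1/30 ; C = +0.182574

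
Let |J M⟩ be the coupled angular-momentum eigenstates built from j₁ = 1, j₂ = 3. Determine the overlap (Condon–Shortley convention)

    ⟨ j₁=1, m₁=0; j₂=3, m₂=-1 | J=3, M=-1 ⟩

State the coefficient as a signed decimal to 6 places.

+√(1/12) = +0.288675

triangle: 1!*1!*5!/8! = 120/40320
(j±m)!: 1!*1!*2!*4!*2!*4! = 2304
prefactor² = (2J+1)*Δ*N² = 48
  k=0: +1/(0!*1!*1!*2!*0!*3!) = 1/12
  k=1: −1/(1!*0!*0!*1!*1!*4!) = -1/24
Σ = 1/24  ⇒  CG² = 48*1/24² = 1/12
CG = +√(1/12) = +0.288675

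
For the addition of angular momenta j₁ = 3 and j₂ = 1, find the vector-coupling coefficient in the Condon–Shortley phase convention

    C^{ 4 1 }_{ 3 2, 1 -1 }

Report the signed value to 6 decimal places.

+0.327327  (= +√(3/28))

√[9·0!6!2!/9! · 5!1!0!2!5!3!] = √(43200/7)
  +(−1)^0/∏(0,0,1,0,5,2)! = 1/240  (running 1/240)
⟨..|..⟩ = √(43200/7)·(1/240) = +0.327327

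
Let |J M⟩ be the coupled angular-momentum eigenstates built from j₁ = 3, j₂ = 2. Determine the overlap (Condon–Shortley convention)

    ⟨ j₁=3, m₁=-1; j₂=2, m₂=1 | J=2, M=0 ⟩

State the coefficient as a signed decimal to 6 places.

√[5·3!3!1!/8! · 2!4!3!1!2!2!] = √(36/7)
  +(−1)^2/∏(2,1,2,1,1,0)! = 1/4  (running 1/4)
  +(−1)^3/∏(3,0,1,0,2,1)! = -1/12  (running 1/6)
⟨..|..⟩ = √(36/7)·(1/6) = +0.377964

+√(1/7) = +0.377964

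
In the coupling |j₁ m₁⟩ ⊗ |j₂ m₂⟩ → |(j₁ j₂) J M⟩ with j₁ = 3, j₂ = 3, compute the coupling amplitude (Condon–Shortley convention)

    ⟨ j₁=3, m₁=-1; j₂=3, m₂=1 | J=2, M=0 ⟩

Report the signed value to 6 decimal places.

−√(3/28) ≈ -0.327327

j₁+j₂−J=4  J+j₁−j₂=2  J−j₁+j₂=2  j₁+j₂+J+1=9
(j₁±m₁, j₂±m₂, J±M) = (2,4,4,2,2,2)
P² = 256/21
sum k=2..4:
  [2] +1/16 = 1/16
  [3] −1/6 = -1/6
  [4] +1/96 = 1/96
S = -3/32
C² = P²·S² = 3/28 ; C = -0.327327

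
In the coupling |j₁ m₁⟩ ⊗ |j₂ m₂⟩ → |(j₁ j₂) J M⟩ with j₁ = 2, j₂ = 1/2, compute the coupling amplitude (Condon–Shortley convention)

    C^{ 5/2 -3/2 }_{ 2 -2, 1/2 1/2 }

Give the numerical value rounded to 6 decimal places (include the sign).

+√(1/5) ≈ +0.447214

√[6·0!4!1!/6! · 0!4!1!0!1!4!] = √(576/5)
  +(−1)^0/∏(0,0,4,1,0,0)! = 1/24  (running 1/24)
⟨..|..⟩ = √(576/5)·(1/24) = +0.447214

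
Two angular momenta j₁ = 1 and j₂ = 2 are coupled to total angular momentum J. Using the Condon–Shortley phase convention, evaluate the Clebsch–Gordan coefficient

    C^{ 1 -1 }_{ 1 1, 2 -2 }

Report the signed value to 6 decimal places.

+0.774597

√[3·2!0!2!/5! · 2!0!0!4!0!2!] = √(48/5)
  +(−1)^0/∏(0,2,0,0,0,2)! = 1/4  (running 1/4)
⟨..|..⟩ = √(48/5)·(1/4) = +0.774597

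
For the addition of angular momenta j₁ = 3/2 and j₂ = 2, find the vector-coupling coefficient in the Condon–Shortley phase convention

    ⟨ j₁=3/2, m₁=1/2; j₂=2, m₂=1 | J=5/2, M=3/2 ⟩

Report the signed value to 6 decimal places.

√[6·1!2!3!/7! · 2!1!3!1!4!1!] = √(144/35)
  +(−1)^0/∏(0,1,1,3,1,0)! = 1/6  (running 1/6)
  +(−1)^1/∏(1,0,0,2,2,1)! = -1/4  (running -1/12)
⟨..|..⟩ = √(144/35)·(-1/12) = -0.169031

−√(1/35) = -0.169031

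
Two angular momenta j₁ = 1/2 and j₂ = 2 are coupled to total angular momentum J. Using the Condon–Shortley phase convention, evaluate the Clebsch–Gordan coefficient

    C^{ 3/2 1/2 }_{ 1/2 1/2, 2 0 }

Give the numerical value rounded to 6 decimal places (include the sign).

+√(2/5) = +0.632456

triangle: 1!·0!·3!/5! = 6/120
(j±m)!: 1!·0!·2!·2!·2!·1! = 8
prefactor² = (2J+1)·Δ·N² = 8/5
  k=0: +1/(0!·1!·0!·2!·0!·1!) = 1/2
Σ = 1/2  ⇒  CG² = 8/5·1/2² = 2/5
CG = +√(2/5) = +0.632456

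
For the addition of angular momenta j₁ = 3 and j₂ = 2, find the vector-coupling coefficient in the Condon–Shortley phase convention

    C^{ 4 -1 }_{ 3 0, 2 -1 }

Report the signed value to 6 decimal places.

+0.462910  (= +√(3/14))

√[9·1!5!3!/10! · 3!3!1!3!3!5!] = √(1944/7)
  +(−1)^0/∏(0,1,3,1,2,2)! = 1/24  (running 1/24)
  +(−1)^1/∏(1,0,2,0,3,3)! = -1/72  (running 1/36)
⟨..|..⟩ = √(1944/7)·(1/36) = +0.462910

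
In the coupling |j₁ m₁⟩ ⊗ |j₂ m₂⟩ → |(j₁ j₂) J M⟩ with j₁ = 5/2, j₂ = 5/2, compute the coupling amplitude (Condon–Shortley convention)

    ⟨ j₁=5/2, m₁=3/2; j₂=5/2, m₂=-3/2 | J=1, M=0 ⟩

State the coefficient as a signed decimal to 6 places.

-0.358569

triangle: 4!·1!·1!/7! = 24/5040
(j±m)!: 4!·1!·1!·4!·1!·1! = 576
prefactor² = (2J+1)·Δ·N² = 288/35
  k=0: +1/(0!·4!·1!·1!·0!·0!) = 1/24
  k=1: −1/(1!·3!·0!·0!·1!·1!) = -1/6
Σ = -1/8  ⇒  CG² = 288/35·(-1/8)² = 9/70
CG = −√(9/70) = -0.358569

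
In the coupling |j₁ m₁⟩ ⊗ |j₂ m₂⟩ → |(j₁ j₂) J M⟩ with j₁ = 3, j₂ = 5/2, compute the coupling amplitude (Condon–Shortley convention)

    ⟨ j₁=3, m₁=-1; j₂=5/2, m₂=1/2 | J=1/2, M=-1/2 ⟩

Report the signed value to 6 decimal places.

triangle: 5!×1!×0!/7! = 120/5040
(j±m)!: 2!×4!×3!×2!×0!×1! = 576
prefactor² = (2J+1)×Δ×N² = 192/7
  k=3: −1/(3!×2!×1!×0!×0!×0!) = -1/12
Σ = -1/12  ⇒  CG² = 192/7×(-1/12)² = 4/21
CG = −√(4/21) = -0.436436

−√(4/21) ≈ -0.436436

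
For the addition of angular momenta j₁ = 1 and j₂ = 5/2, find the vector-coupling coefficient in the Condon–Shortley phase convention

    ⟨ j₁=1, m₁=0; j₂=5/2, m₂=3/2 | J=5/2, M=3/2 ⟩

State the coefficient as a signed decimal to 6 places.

triangle: 1!·1!·4!/7! = 24/5040
(j±m)!: 1!·1!·4!·1!·4!·1! = 576
prefactor² = (2J+1)·Δ·N² = 576/35
  k=0: +1/(0!·1!·1!·4!·0!·0!) = 1/24
  k=1: −1/(1!·0!·0!·3!·1!·1!) = -1/6
Σ = -1/8  ⇒  CG² = 576/35·(-1/8)² = 9/35
CG = −√(9/35) = -0.507093

-0.507093  (= −√(9/35))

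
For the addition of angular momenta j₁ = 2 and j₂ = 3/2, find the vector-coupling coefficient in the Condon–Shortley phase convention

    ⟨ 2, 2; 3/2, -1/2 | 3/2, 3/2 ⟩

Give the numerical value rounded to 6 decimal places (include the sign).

triangle: 2!·2!·1!/6! = 4/720
(j±m)!: 4!·0!·1!·2!·3!·0! = 288
prefactor² = (2J+1)·Δ·N² = 32/5
  k=0: +1/(0!·2!·0!·1!·2!·0!) = 1/4
Σ = 1/4  ⇒  CG² = 32/5·1/4² = 2/5
CG = +√(2/5) = +0.632456

+√(2/5) = +0.632456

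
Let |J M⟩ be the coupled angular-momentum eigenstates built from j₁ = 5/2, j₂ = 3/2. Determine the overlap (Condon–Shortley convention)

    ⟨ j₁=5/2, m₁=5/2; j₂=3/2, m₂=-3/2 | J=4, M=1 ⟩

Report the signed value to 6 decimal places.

j₁+j₂−J=0  J+j₁−j₂=5  J−j₁+j₂=3  j₁+j₂+J+1=9
(j₁±m₁, j₂±m₂, J±M) = (5,0,0,3,5,3)
P² = 64800/7
sum k=0..0:
  [0] +1/720 = 1/720
S = 1/720
C² = P²·S² = 1/56 ; C = +0.133631

+√(1/56) = +0.133631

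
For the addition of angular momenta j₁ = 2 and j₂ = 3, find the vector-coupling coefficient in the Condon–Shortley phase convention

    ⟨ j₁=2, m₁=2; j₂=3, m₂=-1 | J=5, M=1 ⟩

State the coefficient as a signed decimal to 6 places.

triangle: 0!*4!*6!/11! = 17280/39916800
(j±m)!: 4!*0!*2!*4!*6!*4! = 19906560
prefactor² = (2J+1)*Δ*N² = 663552/7
  k=0: +1/(0!*0!*0!*2!*4!*4!) = 1/1152
Σ = 1/1152  ⇒  CG² = 663552/7*1/1152² = 1/14
CG = +√(1/14) = +0.267261

+√(1/14) = +0.267261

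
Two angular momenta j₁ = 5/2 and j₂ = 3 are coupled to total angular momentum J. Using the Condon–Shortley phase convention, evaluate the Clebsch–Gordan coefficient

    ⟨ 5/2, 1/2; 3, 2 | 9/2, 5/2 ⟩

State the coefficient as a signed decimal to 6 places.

-0.497468

j₁+j₂−J=1  J+j₁−j₂=4  J−j₁+j₂=5  j₁+j₂+J+1=11
(j₁±m₁, j₂±m₂, J±M) = (3,2,5,1,7,2)
P² = 115200/11
sum k=0..1:
  [0] +1/480 = 1/480
  [1] −1/144 = -1/144
S = -7/1440
C² = P²·S² = 49/198 ; C = -0.497468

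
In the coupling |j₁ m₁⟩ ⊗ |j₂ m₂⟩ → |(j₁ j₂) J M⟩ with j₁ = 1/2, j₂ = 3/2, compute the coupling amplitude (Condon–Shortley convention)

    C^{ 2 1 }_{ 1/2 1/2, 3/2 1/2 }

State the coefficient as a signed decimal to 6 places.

+√(3/4) = +0.866025

j₁+j₂−J=0  J+j₁−j₂=1  J−j₁+j₂=3  j₁+j₂+J+1=5
(j₁±m₁, j₂±m₂, J±M) = (1,0,2,1,3,1)
P² = 3
sum k=0..0:
  [0] +1/2 = 1/2
S = 1/2
C² = P²·S² = 3/4 ; C = +0.866025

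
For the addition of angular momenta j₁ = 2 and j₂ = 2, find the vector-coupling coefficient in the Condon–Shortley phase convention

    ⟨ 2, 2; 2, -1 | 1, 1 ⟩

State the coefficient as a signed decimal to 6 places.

+√(1/5) ≈ +0.447214

triangle: 3!×1!×1!/6! = 6/720
(j±m)!: 4!×0!×1!×3!×2!×0! = 288
prefactor² = (2J+1)×Δ×N² = 36/5
  k=0: +1/(0!×3!×0!×1!×1!×0!) = 1/6
Σ = 1/6  ⇒  CG² = 36/5×1/6² = 1/5
CG = +√(1/5) = +0.447214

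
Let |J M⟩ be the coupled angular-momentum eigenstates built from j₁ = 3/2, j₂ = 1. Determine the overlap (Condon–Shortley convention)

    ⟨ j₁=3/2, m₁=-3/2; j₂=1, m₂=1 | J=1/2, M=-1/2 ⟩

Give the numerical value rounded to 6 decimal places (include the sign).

triangle: 2!*1!*0!/4! = 2/24
(j±m)!: 0!*3!*2!*0!*0!*1! = 12
prefactor² = (2J+1)*Δ*N² = 2
  k=2: +1/(2!*0!*1!*0!*0!*0!) = 1/2
Σ = 1/2  ⇒  CG² = 2*1/2² = 1/2
CG = +√(1/2) = +0.707107

+√(1/2) ≈ +0.707107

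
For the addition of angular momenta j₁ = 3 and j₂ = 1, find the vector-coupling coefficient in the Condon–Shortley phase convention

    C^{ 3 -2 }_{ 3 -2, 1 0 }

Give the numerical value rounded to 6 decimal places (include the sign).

-0.577350  (= −√(1/3))

√[7·1!5!1!/8! · 1!5!1!1!1!5!] = √(300)
  +(−1)^0/∏(0,1,5,1,0,0)! = 1/120  (running 1/120)
  +(−1)^1/∏(1,0,4,0,1,1)! = -1/24  (running -1/30)
⟨..|..⟩ = √(300)·(-1/30) = -0.577350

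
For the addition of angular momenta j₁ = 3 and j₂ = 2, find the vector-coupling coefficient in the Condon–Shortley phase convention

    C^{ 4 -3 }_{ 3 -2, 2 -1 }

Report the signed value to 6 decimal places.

√[9·1!5!3!/10! · 1!5!1!3!1!7!] = √(6480)
  +(−1)^0/∏(0,1,5,1,0,2)! = 1/240  (running 1/240)
  +(−1)^1/∏(1,0,4,0,1,3)! = -1/144  (running -1/360)
⟨..|..⟩ = √(6480)·(-1/360) = -0.223607

-0.223607  (= −√(1/20))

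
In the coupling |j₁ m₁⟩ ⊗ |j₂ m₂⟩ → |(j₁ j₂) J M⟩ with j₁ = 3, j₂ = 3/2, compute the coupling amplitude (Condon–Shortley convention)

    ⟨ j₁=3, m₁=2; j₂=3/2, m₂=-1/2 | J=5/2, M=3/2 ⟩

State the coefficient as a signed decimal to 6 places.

+0.267261  (= +√(1/14))

triangle: 2!*4!*1!/8! = 48/40320
(j±m)!: 5!*1!*1!*2!*4!*1! = 5760
prefactor² = (2J+1)*Δ*N² = 288/7
  k=0: +1/(0!*2!*1!*1!*3!*0!) = 1/12
  k=1: −1/(1!*1!*0!*0!*4!*1!) = -1/24
Σ = 1/24  ⇒  CG² = 288/7*1/24² = 1/14
CG = +√(1/14) = +0.267261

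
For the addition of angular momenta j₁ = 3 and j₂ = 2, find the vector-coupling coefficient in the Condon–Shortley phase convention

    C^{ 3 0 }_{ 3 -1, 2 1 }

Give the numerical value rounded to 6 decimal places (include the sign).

+√(1/30) = +0.182574

j₁+j₂−J=2  J+j₁−j₂=4  J−j₁+j₂=2  j₁+j₂+J+1=9
(j₁±m₁, j₂±m₂, J±M) = (2,4,3,1,3,3)
P² = 96/5
sum k=1..2:
  [1] −1/12 = -1/12
  [2] +1/8 = 1/8
S = 1/24
C² = P²·S² = 1/30 ; C = +0.182574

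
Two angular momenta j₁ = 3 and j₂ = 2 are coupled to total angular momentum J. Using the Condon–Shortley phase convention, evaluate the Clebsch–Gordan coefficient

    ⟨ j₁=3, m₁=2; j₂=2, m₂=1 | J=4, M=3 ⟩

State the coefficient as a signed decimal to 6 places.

+0.223607

j₁+j₂−J=1  J+j₁−j₂=5  J−j₁+j₂=3  j₁+j₂+J+1=10
(j₁±m₁, j₂±m₂, J±M) = (5,1,3,1,7,1)
P² = 6480
sum k=0..1:
  [0] +1/144 = 1/144
  [1] −1/240 = -1/240
S = 1/360
C² = P²·S² = 1/20 ; C = +0.223607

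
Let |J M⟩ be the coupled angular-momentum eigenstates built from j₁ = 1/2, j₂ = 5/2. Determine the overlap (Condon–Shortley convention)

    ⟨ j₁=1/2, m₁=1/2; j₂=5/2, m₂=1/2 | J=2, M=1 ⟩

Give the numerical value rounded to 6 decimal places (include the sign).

+0.577350  (= +√(1/3))

√[5·1!0!4!/6! · 1!0!3!2!3!1!] = √(12)
  +(−1)^0/∏(0,1,0,3,0,1)! = 1/6  (running 1/6)
⟨..|..⟩ = √(12)·(1/6) = +0.577350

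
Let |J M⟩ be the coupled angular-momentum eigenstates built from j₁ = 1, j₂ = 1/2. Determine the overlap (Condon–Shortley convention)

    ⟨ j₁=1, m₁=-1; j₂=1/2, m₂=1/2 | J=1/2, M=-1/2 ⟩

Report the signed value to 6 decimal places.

j₁+j₂−J=1  J+j₁−j₂=1  J−j₁+j₂=0  j₁+j₂+J+1=3
(j₁±m₁, j₂±m₂, J±M) = (0,2,1,0,0,1)
P² = 2/3
sum k=1..1:
  [1] −1/1 = -1
S = -1
C² = P²·S² = 2/3 ; C = -0.816497

−√(2/3) = -0.816497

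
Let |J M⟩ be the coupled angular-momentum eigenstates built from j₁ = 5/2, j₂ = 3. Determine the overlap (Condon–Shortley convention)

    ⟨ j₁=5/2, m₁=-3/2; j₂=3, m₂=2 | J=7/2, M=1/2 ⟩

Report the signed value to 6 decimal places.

+0.563436  (= +√(20/63))

triangle: 2!*3!*4!/10! = 288/3628800
(j±m)!: 1!*4!*5!*1!*4!*3! = 414720
prefactor² = (2J+1)*Δ*N² = 9216/35
  k=1: −1/(1!*1!*3!*4!*0!*0!) = -1/144
  k=2: +1/(2!*0!*2!*3!*1!*1!) = 1/24
Σ = 5/144  ⇒  CG² = 9216/35*5/144² = 20/63
CG = +√(20/63) = +0.563436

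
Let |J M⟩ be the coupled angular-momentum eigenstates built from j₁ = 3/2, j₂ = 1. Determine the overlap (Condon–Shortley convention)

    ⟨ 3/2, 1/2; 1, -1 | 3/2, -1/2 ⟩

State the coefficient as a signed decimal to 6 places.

triangle: 1!·2!·1!/5! = 2/120
(j±m)!: 2!·1!·0!·2!·1!·2! = 8
prefactor² = (2J+1)·Δ·N² = 8/15
  k=0: +1/(0!·1!·1!·0!·1!·1!) = 1
Σ = 1  ⇒  CG² = 8/15·1² = 8/15
CG = +√(8/15) = +0.730297

+√(8/15) ≈ +0.730297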